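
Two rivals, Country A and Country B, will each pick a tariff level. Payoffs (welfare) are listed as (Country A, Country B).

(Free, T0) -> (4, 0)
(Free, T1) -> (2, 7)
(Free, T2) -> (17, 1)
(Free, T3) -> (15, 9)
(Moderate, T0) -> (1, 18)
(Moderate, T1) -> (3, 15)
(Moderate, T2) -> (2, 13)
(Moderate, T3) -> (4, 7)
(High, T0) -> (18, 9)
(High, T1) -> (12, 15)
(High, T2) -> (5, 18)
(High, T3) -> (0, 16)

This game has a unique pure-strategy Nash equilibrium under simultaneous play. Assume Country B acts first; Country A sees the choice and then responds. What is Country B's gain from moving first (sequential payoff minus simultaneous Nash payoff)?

Solve by backward induction (Country B leads).
- T0 → Country A plays High (best of 4, 1, 18); Country B gets 9.
- T1 → Country A plays High (best of 2, 3, 12); Country B gets 15.
- T2 → Country A plays Free (best of 17, 2, 5); Country B gets 1.
- T3 → Country A plays Free (best of 15, 4, 0); Country B gets 9.
Maximizing over 9, 15, 1, 9, Country B chooses T1. Subgame-perfect outcome: (High, T1) with payoffs (12, 15).
Under simultaneous play:
Country A's best replies: T0→High; T1→High; T2→Free; T3→Free.
Country B's best replies: Free→T3; Moderate→T0; High→T2.
Only (Free, T3) has each player best-responding; Nash payoffs (15, 9).
Country B's commitment gain: 15 − 9 = 6.

6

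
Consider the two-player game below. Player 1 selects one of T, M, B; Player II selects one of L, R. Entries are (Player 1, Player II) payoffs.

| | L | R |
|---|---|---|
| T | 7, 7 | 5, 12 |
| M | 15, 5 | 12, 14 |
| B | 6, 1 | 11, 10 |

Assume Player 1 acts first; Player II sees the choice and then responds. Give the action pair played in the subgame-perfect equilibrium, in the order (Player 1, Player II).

Solve by backward induction (Player 1 leads).
- T: BR = R, leader payoff 5.
- M: BR = R, leader payoff 12.
- B: BR = R, leader payoff 11.
Maximizing over 5, 12, 11, Player 1 chooses M. Subgame-perfect outcome: (M, R) with payoffs (12, 14).

(M, R)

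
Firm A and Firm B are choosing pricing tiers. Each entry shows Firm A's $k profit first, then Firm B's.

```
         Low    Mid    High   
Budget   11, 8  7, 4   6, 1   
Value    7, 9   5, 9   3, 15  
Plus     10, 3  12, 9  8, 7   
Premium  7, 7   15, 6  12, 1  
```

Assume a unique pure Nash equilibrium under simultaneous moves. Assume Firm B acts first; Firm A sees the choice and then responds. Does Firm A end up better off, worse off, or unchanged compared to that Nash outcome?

Backward induction with Firm B moving first.
- Low → Firm A plays Budget (best of 11, 7, 10, 7); Firm B gets 8.
- Mid → Firm A plays Premium (best of 7, 5, 12, 15); Firm B gets 6.
- High → Firm A plays Premium (best of 6, 3, 8, 12); Firm B gets 1.
Maximizing over 8, 6, 1, Firm B chooses Low. Subgame-perfect outcome: (Budget, Low) with payoffs (11, 8).
For the simultaneous game, intersect best replies.
Firm A's best replies: Low→Budget; Mid→Premium; High→Premium.
Firm B's best replies: Budget→Low; Value→High; Plus→Mid; Premium→Low.
The unique mutual best reply is (Budget, Low), giving (11, 8).
Firm A earns 11 sequentially versus 11 at the Nash outcome: unchanged.

unchanged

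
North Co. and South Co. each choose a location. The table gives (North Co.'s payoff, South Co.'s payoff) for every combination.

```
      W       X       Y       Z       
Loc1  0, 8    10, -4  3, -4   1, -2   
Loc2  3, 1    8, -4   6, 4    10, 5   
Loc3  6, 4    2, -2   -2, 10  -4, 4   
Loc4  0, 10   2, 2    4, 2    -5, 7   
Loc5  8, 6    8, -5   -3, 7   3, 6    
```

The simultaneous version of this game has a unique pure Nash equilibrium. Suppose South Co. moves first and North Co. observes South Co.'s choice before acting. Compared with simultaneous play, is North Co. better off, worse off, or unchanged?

Work backward from North Co.'s decision.
- W: North Co. compares 0, 3, 6, 0, 8 and picks Loc5; South Co. would get 6.
- X: North Co. compares 10, 8, 2, 2, 8 and picks Loc1; South Co. would get -4.
- Y: North Co. compares 3, 6, -2, 4, -3 and picks Loc2; South Co. would get 4.
- Z: North Co. compares 1, 10, -4, -5, 3 and picks Loc2; South Co. would get 5.
Maximizing over 6, -4, 4, 5, South Co. chooses W. Subgame-perfect outcome: (Loc5, W) with payoffs (8, 6).
Under simultaneous play:
North Co.'s best replies: W→Loc5; X→Loc1; Y→Loc2; Z→Loc2.
South Co.'s best replies: Loc1→W; Loc2→Z; Loc3→Y; Loc4→W; Loc5→Y.
Only (Loc2, Z) has each player best-responding; Nash payoffs (10, 5).
North Co. earns 8 sequentially versus 10 at the Nash outcome: worse off.

worse off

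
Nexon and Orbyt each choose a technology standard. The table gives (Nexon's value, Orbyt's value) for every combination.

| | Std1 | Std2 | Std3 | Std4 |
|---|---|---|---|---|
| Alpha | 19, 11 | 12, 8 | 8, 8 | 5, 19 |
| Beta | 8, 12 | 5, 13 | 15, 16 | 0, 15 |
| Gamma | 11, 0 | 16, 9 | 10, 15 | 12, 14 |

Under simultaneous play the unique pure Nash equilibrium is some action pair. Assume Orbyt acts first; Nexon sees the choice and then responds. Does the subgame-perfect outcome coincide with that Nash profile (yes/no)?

yes

Solve by backward induction (Orbyt leads).
- Std1: BR = Alpha, leader payoff 11.
- Std2: BR = Gamma, leader payoff 9.
- Std3: BR = Beta, leader payoff 16.
- Std4: BR = Gamma, leader payoff 14.
Orbyt's induced payoffs are 11, 9, 16, 14, so Orbyt commits to Std3. Subgame-perfect outcome: (Beta, Std3) with payoffs (15, 16).
Under simultaneous play:
Nexon's best replies: Std1→Alpha; Std2→Gamma; Std3→Beta; Std4→Gamma.
Orbyt's best replies: Alpha→Std4; Beta→Std3; Gamma→Std3.
The unique mutual best reply is (Beta, Std3), giving (15, 16).
Sequential outcome (Beta, Std3) coincides with the Nash profile (Beta, Std3).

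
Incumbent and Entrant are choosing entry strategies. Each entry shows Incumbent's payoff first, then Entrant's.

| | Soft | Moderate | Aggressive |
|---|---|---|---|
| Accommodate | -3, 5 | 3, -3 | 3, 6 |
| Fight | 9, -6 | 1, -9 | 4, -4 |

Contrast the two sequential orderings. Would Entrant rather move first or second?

first

If Incumbent leads: Entrant's best replies are Accommodate→Aggressive, Fight→Aggressive; Incumbent's induced payoffs 3, 4; outcome (Fight, Aggressive), payoffs (4, -4).
If Entrant leads: Incumbent's best replies are Soft→Fight, Moderate→Accommodate, Aggressive→Fight; Entrant's induced payoffs -6, -3, -4; outcome (Accommodate, Moderate), payoffs (3, -3).
Entrant gets -3 moving first and -4 moving second, so Entrant prefers to move first.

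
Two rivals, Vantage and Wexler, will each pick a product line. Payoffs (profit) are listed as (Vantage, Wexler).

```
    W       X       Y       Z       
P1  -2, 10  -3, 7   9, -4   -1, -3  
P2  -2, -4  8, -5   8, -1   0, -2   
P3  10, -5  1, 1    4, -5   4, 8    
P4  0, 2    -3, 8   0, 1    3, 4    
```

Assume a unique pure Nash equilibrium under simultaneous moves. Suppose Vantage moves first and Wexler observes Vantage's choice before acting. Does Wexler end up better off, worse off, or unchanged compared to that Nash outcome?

Wexler best-responds to each possible Vantage move:
- P1: Wexler compares 10, 7, -4, -3 and picks W; Vantage would get -2.
- P2: Wexler compares -4, -5, -1, -2 and picks Y; Vantage would get 8.
- P3: Wexler compares -5, 1, -5, 8 and picks Z; Vantage would get 4.
- P4: Wexler compares 2, 8, 1, 4 and picks X; Vantage would get -3.
Vantage's induced payoffs are -2, 8, 4, -3, so Vantage commits to P2. Subgame-perfect outcome: (P2, Y) with payoffs (8, -1).
For the simultaneous game, intersect best replies.
Vantage's best replies: W→P3; X→P2; Y→P1; Z→P3.
Wexler's best replies: P1→W; P2→Y; P3→Z; P4→X.
The unique mutual best reply is (P3, Z), giving (4, 8).
Wexler earns -1 sequentially versus 8 at the Nash outcome: worse off.

worse off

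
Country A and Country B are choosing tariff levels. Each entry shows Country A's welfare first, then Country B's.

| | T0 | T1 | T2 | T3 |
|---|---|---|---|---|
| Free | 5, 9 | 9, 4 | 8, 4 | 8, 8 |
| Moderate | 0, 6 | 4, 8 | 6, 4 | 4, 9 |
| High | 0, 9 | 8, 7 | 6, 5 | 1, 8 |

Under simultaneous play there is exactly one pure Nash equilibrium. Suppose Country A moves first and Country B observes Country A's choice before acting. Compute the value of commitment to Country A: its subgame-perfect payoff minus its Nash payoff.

0

Country B best-responds to each possible Country A move:
- Free: BR = T0, leader payoff 5.
- Moderate: BR = T3, leader payoff 4.
- High: BR = T0, leader payoff 0.
Maximizing over 5, 4, 0, Country A chooses Free. Subgame-perfect outcome: (Free, T0) with payoffs (5, 9).
Now find the simultaneous Nash equilibrium.
Country A's best replies: T0→Free; T1→Free; T2→Free; T3→Free.
Country B's best replies: Free→T0; Moderate→T3; High→T0.
The unique mutual best reply is (Free, T0), giving (5, 9).
Country A's commitment gain: 5 − 5 = 0.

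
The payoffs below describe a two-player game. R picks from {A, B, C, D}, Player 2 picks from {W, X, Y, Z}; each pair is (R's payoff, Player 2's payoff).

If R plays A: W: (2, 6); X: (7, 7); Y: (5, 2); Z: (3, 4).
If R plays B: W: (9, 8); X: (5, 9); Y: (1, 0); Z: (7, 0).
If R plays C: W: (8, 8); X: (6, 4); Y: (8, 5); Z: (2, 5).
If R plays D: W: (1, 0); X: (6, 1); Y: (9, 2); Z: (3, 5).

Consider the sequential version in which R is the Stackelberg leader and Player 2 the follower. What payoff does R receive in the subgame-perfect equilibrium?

Solve by backward induction (R leads).
- A: BR = X, leader payoff 7.
- B: BR = X, leader payoff 5.
- C: BR = W, leader payoff 8.
- D: BR = Z, leader payoff 3.
Among 7, 5, 8, 3, the best is 8 at C. Subgame-perfect outcome: (C, W) with payoffs (8, 8).

8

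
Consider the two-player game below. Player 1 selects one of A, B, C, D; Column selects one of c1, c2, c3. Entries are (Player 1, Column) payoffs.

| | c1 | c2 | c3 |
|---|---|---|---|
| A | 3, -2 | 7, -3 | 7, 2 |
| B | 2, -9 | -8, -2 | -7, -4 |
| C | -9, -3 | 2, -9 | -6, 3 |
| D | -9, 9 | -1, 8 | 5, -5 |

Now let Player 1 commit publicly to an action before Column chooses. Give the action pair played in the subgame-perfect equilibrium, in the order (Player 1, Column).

(A, c3)

Backward induction with Player 1 moving first.
- A: Column compares -2, -3, 2 and picks c3; Player 1 would get 7.
- B: Column compares -9, -2, -4 and picks c2; Player 1 would get -8.
- C: Column compares -3, -9, 3 and picks c3; Player 1 would get -6.
- D: Column compares 9, 8, -5 and picks c1; Player 1 would get -9.
Player 1's induced payoffs are 7, -8, -6, -9, so Player 1 commits to A. Subgame-perfect outcome: (A, c3) with payoffs (7, 2).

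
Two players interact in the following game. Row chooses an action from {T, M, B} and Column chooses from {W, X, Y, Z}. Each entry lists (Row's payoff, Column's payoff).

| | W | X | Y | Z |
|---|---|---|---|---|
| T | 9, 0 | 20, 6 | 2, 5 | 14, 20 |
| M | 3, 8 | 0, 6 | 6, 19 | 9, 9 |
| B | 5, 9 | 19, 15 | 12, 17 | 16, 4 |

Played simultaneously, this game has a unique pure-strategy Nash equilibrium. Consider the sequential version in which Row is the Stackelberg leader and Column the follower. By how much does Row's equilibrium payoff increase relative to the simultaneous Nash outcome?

2

Work backward from Column's decision.
- T: Column compares 0, 6, 5, 20 and picks Z; Row would get 14.
- M: Column compares 8, 6, 19, 9 and picks Y; Row would get 6.
- B: Column compares 9, 15, 17, 4 and picks Y; Row would get 12.
Maximizing over 14, 6, 12, Row chooses T. Subgame-perfect outcome: (T, Z) with payoffs (14, 20).
Now find the simultaneous Nash equilibrium.
Row's best replies: W→T; X→T; Y→B; Z→B.
Column's best replies: T→Z; M→Y; B→Y.
Only (B, Y) has each player best-responding; Nash payoffs (12, 17).
Row's commitment gain: 14 − 12 = 2.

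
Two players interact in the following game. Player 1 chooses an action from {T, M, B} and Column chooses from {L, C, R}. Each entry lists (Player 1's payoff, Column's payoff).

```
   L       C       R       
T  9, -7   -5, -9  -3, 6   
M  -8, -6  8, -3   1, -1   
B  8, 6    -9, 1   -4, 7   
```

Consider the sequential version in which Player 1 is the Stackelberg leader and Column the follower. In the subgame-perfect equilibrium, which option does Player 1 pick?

Backward induction with Player 1 moving first.
- T: BR = R, leader payoff -3.
- M: BR = R, leader payoff 1.
- B: BR = R, leader payoff -4.
Player 1's induced payoffs are -3, 1, -4, so Player 1 commits to M. Subgame-perfect outcome: (M, R) with payoffs (1, -1).

M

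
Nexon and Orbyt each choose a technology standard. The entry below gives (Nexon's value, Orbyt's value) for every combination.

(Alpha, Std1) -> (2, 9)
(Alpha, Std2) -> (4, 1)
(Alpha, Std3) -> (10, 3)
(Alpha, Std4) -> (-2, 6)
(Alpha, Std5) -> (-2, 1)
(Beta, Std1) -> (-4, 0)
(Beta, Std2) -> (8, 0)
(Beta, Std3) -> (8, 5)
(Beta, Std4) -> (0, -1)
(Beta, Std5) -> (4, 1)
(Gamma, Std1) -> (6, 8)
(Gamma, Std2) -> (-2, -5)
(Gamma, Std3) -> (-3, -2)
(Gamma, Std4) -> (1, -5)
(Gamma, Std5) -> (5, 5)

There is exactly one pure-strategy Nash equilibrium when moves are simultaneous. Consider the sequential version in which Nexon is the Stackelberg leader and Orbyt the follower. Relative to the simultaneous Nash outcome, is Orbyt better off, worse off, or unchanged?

Solve by backward induction (Nexon leads).
- Alpha: BR = Std1, leader payoff 2.
- Beta: BR = Std3, leader payoff 8.
- Gamma: BR = Std1, leader payoff 6.
Among 2, 8, 6, the best is 8 at Beta. Subgame-perfect outcome: (Beta, Std3) with payoffs (8, 5).
For the simultaneous game, intersect best replies.
Nexon's best replies: Std1→Gamma; Std2→Beta; Std3→Alpha; Std4→Gamma; Std5→Gamma.
Orbyt's best replies: Alpha→Std1; Beta→Std3; Gamma→Std1.
The unique mutual best reply is (Gamma, Std1), giving (6, 8).
Orbyt earns 5 sequentially versus 8 at the Nash outcome: worse off.

worse off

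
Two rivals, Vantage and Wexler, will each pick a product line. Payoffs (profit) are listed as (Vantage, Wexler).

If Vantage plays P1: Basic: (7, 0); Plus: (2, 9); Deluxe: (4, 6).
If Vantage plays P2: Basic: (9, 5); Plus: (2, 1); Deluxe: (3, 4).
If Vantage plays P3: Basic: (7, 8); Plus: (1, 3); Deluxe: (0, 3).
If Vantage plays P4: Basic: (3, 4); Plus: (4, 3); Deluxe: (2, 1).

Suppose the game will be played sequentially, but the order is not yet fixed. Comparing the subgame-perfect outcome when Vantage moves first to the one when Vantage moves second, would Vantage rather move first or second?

If Vantage leads: Wexler's best replies are P1→Plus, P2→Basic, P3→Basic, P4→Basic; Vantage's induced payoffs 2, 9, 7, 3; outcome (P2, Basic), payoffs (9, 5).
If Wexler leads: Vantage's best replies are Basic→P2, Plus→P4, Deluxe→P1; Wexler's induced payoffs 5, 3, 6; outcome (P1, Deluxe), payoffs (4, 6).
Vantage gets 9 moving first and 4 moving second, so Vantage prefers to move first.

first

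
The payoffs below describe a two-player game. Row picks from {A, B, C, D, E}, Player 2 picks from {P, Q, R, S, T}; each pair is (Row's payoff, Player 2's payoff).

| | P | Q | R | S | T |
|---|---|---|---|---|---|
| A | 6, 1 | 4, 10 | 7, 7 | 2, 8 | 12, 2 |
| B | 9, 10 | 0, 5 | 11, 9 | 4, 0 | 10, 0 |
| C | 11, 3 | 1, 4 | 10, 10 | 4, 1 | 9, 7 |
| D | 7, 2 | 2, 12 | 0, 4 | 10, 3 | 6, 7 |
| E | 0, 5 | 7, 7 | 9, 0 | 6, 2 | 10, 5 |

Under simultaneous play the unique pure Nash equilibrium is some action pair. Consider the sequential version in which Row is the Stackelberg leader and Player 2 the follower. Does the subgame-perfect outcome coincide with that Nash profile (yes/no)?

no

Solve by backward induction (Row leads).
- A: BR = Q, leader payoff 4.
- B: BR = P, leader payoff 9.
- C: BR = R, leader payoff 10.
- D: BR = Q, leader payoff 2.
- E: BR = Q, leader payoff 7.
Row's induced payoffs are 4, 9, 10, 2, 7, so Row commits to C. Subgame-perfect outcome: (C, R) with payoffs (10, 10).
Under simultaneous play:
Row's best replies: P→C; Q→E; R→B; S→D; T→A.
Player 2's best replies: A→Q; B→P; C→R; D→Q; E→Q.
Only (E, Q) has each player best-responding; Nash payoffs (7, 7).
Sequential outcome (C, R) differs from the Nash profile (E, Q).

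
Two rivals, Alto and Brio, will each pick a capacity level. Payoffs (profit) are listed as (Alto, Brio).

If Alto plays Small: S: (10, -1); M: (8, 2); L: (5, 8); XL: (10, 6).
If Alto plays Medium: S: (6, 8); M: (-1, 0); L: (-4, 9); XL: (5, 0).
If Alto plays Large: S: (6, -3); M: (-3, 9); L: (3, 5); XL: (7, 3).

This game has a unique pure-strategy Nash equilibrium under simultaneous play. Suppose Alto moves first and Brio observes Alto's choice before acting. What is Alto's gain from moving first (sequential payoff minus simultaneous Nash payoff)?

Brio best-responds to each possible Alto move:
- Small → Brio plays L (best of -1, 2, 8, 6); Alto gets 5.
- Medium → Brio plays L (best of 8, 0, 9, 0); Alto gets -4.
- Large → Brio plays M (best of -3, 9, 5, 3); Alto gets -3.
Alto's induced payoffs are 5, -4, -3, so Alto commits to Small. Subgame-perfect outcome: (Small, L) with payoffs (5, 8).
For the simultaneous game, intersect best replies.
Alto's best replies: S→Small; M→Small; L→Small; XL→Small.
Brio's best replies: Small→L; Medium→L; Large→M.
Only (Small, L) has each player best-responding; Nash payoffs (5, 8).
Alto's commitment gain: 5 − 5 = 0.

0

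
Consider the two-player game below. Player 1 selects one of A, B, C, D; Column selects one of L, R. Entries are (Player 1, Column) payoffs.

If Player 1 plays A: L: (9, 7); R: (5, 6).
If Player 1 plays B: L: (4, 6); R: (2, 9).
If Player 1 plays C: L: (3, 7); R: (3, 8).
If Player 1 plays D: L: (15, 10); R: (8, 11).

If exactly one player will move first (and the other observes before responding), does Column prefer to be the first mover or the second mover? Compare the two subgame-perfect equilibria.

If Player 1 leads: Column's best replies are A→L, B→R, C→R, D→R; Player 1's induced payoffs 9, 2, 3, 8; outcome (A, L), payoffs (9, 7).
If Column leads: Player 1's best replies are L→D, R→D; Column's induced payoffs 10, 11; outcome (D, R), payoffs (8, 11).
Column gets 11 moving first and 7 moving second, so Column prefers to move first.

first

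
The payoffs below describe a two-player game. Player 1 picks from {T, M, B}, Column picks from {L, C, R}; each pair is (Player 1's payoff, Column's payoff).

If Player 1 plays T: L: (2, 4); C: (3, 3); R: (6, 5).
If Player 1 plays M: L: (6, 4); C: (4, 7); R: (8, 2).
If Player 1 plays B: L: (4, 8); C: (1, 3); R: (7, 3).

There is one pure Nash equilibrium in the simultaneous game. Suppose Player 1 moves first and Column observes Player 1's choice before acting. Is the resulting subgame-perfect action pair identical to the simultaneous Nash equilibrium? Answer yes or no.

no

Work backward from Column's decision.
- T: Column compares 4, 3, 5 and picks R; Player 1 would get 6.
- M: Column compares 4, 7, 2 and picks C; Player 1 would get 4.
- B: Column compares 8, 3, 3 and picks L; Player 1 would get 4.
Player 1's induced payoffs are 6, 4, 4, so Player 1 commits to T. Subgame-perfect outcome: (T, R) with payoffs (6, 5).
For the simultaneous game, intersect best replies.
Player 1's best replies: L→M; C→M; R→M.
Column's best replies: T→R; M→C; B→L.
The unique mutual best reply is (M, C), giving (4, 7).
Sequential outcome (T, R) differs from the Nash profile (M, C).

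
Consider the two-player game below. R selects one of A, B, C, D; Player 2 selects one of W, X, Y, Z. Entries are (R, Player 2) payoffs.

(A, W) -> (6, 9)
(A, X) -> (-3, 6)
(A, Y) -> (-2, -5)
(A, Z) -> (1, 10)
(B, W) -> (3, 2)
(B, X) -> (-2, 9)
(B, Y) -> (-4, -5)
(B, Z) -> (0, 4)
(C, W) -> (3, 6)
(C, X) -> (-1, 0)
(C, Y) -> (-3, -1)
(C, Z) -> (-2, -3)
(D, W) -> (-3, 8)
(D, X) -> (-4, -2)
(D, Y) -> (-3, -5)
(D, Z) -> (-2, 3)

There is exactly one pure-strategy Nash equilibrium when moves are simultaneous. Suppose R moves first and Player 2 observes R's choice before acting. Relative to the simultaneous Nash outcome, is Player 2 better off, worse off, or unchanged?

Work backward from Player 2's decision.
- A: BR = Z, leader payoff 1.
- B: BR = X, leader payoff -2.
- C: BR = W, leader payoff 3.
- D: BR = W, leader payoff -3.
R's induced payoffs are 1, -2, 3, -3, so R commits to C. Subgame-perfect outcome: (C, W) with payoffs (3, 6).
For the simultaneous game, intersect best replies.
R's best replies: W→A; X→C; Y→A; Z→A.
Player 2's best replies: A→Z; B→X; C→W; D→W.
Only (A, Z) has each player best-responding; Nash payoffs (1, 10).
Player 2 earns 6 sequentially versus 10 at the Nash outcome: worse off.

worse off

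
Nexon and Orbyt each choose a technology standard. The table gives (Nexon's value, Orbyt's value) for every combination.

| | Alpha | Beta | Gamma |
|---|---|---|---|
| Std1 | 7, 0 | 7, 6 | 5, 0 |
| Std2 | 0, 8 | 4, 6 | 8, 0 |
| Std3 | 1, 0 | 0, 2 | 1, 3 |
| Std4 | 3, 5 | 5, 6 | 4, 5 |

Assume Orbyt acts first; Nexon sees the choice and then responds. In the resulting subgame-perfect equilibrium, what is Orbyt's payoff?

6

Work backward from Nexon's decision.
- Alpha: BR = Std1, leader payoff 0.
- Beta: BR = Std1, leader payoff 6.
- Gamma: BR = Std2, leader payoff 0.
Maximizing over 0, 6, 0, Orbyt chooses Beta. Subgame-perfect outcome: (Std1, Beta) with payoffs (7, 6).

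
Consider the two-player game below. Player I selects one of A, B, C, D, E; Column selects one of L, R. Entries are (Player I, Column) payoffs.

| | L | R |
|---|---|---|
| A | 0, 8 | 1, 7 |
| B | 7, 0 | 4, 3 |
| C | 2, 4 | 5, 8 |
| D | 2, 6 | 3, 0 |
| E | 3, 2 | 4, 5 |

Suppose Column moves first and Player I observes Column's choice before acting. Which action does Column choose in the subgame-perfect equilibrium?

Backward induction with Column moving first.
- L: Player I compares 0, 7, 2, 2, 3 and picks B; Column would get 0.
- R: Player I compares 1, 4, 5, 3, 4 and picks C; Column would get 8.
Among 0, 8, the best is 8 at R. Subgame-perfect outcome: (C, R) with payoffs (5, 8).

R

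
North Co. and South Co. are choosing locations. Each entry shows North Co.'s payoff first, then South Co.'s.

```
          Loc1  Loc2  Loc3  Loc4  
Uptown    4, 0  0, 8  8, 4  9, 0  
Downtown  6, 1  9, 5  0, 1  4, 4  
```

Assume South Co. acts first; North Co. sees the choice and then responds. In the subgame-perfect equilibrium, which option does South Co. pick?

Loc2

North Co. best-responds to each possible South Co. move:
- Loc1: North Co. compares 4, 6 and picks Downtown; South Co. would get 1.
- Loc2: North Co. compares 0, 9 and picks Downtown; South Co. would get 5.
- Loc3: North Co. compares 8, 0 and picks Uptown; South Co. would get 4.
- Loc4: North Co. compares 9, 4 and picks Uptown; South Co. would get 0.
South Co.'s induced payoffs are 1, 5, 4, 0, so South Co. commits to Loc2. Subgame-perfect outcome: (Downtown, Loc2) with payoffs (9, 5).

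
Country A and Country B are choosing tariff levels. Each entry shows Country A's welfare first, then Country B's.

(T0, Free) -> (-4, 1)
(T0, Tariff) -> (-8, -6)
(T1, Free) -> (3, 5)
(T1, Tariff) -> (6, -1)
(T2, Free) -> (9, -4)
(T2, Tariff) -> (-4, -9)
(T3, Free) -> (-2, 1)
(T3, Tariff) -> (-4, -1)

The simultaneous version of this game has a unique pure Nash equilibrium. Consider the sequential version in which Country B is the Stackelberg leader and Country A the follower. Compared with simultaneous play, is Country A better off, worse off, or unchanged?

Work backward from Country A's decision.
- Free → Country A plays T2 (best of -4, 3, 9, -2); Country B gets -4.
- Tariff → Country A plays T1 (best of -8, 6, -4, -4); Country B gets -1.
Country B's induced payoffs are -4, -1, so Country B commits to Tariff. Subgame-perfect outcome: (T1, Tariff) with payoffs (6, -1).
Now find the simultaneous Nash equilibrium.
Country A's best replies: Free→T2; Tariff→T1.
Country B's best replies: T0→Free; T1→Free; T2→Free; T3→Free.
Only (T2, Free) has each player best-responding; Nash payoffs (9, -4).
Country A earns 6 sequentially versus 9 at the Nash outcome: worse off.

worse off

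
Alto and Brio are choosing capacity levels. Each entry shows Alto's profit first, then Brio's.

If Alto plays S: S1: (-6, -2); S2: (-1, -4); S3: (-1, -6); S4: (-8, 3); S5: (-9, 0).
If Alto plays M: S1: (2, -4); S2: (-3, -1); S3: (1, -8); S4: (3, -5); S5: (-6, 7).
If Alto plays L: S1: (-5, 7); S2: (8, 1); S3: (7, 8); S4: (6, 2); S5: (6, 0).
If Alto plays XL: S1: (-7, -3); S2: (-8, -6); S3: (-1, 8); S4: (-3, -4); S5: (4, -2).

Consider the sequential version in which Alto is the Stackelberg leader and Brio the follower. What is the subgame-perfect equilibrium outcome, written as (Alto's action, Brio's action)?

(L, S3)

Brio best-responds to each possible Alto move:
- S → Brio plays S4 (best of -2, -4, -6, 3, 0); Alto gets -8.
- M → Brio plays S5 (best of -4, -1, -8, -5, 7); Alto gets -6.
- L → Brio plays S3 (best of 7, 1, 8, 2, 0); Alto gets 7.
- XL → Brio plays S3 (best of -3, -6, 8, -4, -2); Alto gets -1.
Among -8, -6, 7, -1, the best is 7 at L. Subgame-perfect outcome: (L, S3) with payoffs (7, 8).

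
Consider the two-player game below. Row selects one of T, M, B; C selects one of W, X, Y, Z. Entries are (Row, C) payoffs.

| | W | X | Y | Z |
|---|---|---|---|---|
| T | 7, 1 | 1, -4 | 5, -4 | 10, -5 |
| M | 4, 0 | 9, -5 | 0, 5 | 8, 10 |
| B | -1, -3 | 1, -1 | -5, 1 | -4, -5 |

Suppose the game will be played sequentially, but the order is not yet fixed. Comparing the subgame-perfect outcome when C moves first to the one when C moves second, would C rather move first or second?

If Row leads: C's best replies are T→W, M→Z, B→Y; Row's induced payoffs 7, 8, -5; outcome (M, Z), payoffs (8, 10).
If C leads: Row's best replies are W→T, X→M, Y→T, Z→T; C's induced payoffs 1, -5, -4, -5; outcome (T, W), payoffs (7, 1).
C gets 1 moving first and 10 moving second, so C prefers to move second.

second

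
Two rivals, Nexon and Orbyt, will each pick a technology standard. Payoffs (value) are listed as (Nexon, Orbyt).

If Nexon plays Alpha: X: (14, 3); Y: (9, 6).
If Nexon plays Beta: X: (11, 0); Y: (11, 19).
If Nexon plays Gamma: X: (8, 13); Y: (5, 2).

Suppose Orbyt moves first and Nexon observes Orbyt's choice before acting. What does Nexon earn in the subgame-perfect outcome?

11

Work backward from Nexon's decision.
- X → Nexon plays Alpha (best of 14, 11, 8); Orbyt gets 3.
- Y → Nexon plays Beta (best of 9, 11, 5); Orbyt gets 19.
Among 3, 19, the best is 19 at Y. Subgame-perfect outcome: (Beta, Y) with payoffs (11, 19).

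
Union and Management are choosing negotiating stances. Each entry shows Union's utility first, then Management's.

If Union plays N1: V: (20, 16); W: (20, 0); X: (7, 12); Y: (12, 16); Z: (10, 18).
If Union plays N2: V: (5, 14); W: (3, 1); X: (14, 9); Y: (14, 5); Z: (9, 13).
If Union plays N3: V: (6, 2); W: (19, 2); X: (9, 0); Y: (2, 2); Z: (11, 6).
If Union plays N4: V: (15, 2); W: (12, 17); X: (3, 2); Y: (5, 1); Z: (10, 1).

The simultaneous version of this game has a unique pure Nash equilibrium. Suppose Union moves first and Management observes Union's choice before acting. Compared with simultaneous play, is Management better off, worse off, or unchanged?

better off

Backward induction with Union moving first.
- N1: BR = Z, leader payoff 10.
- N2: BR = V, leader payoff 5.
- N3: BR = Z, leader payoff 11.
- N4: BR = W, leader payoff 12.
Among 10, 5, 11, 12, the best is 12 at N4. Subgame-perfect outcome: (N4, W) with payoffs (12, 17).
Now find the simultaneous Nash equilibrium.
Union's best replies: V→N1; W→N1; X→N2; Y→N2; Z→N3.
Management's best replies: N1→Z; N2→V; N3→Z; N4→W.
Only (N3, Z) has each player best-responding; Nash payoffs (11, 6).
Management earns 17 sequentially versus 6 at the Nash outcome: better off.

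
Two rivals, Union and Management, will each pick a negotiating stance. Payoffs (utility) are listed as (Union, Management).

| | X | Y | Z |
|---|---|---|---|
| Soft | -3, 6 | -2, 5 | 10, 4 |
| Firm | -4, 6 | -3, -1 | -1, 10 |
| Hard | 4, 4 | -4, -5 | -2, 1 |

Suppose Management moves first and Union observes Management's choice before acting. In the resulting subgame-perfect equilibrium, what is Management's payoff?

Backward induction with Management moving first.
- X: BR = Hard, leader payoff 4.
- Y: BR = Soft, leader payoff 5.
- Z: BR = Soft, leader payoff 4.
Maximizing over 4, 5, 4, Management chooses Y. Subgame-perfect outcome: (Soft, Y) with payoffs (-2, 5).

5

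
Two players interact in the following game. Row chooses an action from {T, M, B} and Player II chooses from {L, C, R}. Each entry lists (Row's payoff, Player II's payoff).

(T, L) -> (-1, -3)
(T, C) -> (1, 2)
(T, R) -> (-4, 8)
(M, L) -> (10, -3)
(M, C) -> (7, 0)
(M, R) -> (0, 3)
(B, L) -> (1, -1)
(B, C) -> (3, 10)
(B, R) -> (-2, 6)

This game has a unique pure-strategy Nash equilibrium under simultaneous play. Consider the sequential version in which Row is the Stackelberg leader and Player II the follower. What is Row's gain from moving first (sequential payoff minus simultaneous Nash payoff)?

3

Solve by backward induction (Row leads).
- T: BR = R, leader payoff -4.
- M: BR = R, leader payoff 0.
- B: BR = C, leader payoff 3.
Among -4, 0, 3, the best is 3 at B. Subgame-perfect outcome: (B, C) with payoffs (3, 10).
For the simultaneous game, intersect best replies.
Row's best replies: L→M; C→M; R→M.
Player II's best replies: T→R; M→R; B→C.
The unique mutual best reply is (M, R), giving (0, 3).
Row's commitment gain: 3 − 0 = 3.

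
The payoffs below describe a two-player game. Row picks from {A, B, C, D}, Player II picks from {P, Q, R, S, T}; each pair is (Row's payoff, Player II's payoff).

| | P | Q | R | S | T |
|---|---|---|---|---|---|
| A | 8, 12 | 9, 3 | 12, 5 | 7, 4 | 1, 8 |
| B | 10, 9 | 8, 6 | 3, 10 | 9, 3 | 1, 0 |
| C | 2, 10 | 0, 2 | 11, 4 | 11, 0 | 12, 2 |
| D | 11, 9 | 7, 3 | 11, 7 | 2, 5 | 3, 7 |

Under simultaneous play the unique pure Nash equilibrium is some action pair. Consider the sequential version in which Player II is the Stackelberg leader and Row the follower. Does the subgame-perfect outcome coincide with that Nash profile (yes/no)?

yes

Solve by backward induction (Player II leads).
- P: Row compares 8, 10, 2, 11 and picks D; Player II would get 9.
- Q: Row compares 9, 8, 0, 7 and picks A; Player II would get 3.
- R: Row compares 12, 3, 11, 11 and picks A; Player II would get 5.
- S: Row compares 7, 9, 11, 2 and picks C; Player II would get 0.
- T: Row compares 1, 1, 12, 3 and picks C; Player II would get 2.
Player II's induced payoffs are 9, 3, 5, 0, 2, so Player II commits to P. Subgame-perfect outcome: (D, P) with payoffs (11, 9).
For the simultaneous game, intersect best replies.
Row's best replies: P→D; Q→A; R→A; S→C; T→C.
Player II's best replies: A→P; B→R; C→P; D→P.
The unique mutual best reply is (D, P), giving (11, 9).
Sequential outcome (D, P) coincides with the Nash profile (D, P).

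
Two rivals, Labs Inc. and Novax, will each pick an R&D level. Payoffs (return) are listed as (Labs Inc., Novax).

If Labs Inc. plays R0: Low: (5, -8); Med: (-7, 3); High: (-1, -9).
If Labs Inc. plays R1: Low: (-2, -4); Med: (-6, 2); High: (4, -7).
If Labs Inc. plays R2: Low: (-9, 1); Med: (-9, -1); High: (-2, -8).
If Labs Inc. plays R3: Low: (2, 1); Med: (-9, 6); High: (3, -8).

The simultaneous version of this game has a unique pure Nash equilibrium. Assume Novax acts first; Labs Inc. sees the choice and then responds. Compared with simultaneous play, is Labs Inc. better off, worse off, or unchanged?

unchanged

Backward induction with Novax moving first.
- Low: BR = R0, leader payoff -8.
- Med: BR = R1, leader payoff 2.
- High: BR = R1, leader payoff -7.
Among -8, 2, -7, the best is 2 at Med. Subgame-perfect outcome: (R1, Med) with payoffs (-6, 2).
For the simultaneous game, intersect best replies.
Labs Inc.'s best replies: Low→R0; Med→R1; High→R1.
Novax's best replies: R0→Med; R1→Med; R2→Low; R3→Med.
The unique mutual best reply is (R1, Med), giving (-6, 2).
Labs Inc. earns -6 sequentially versus -6 at the Nash outcome: unchanged.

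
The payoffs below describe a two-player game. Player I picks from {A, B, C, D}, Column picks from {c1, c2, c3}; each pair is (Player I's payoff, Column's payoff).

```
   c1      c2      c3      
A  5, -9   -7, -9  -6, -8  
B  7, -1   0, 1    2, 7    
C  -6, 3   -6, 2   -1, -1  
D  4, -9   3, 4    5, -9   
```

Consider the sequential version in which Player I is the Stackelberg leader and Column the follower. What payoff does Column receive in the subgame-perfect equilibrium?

4

Solve by backward induction (Player I leads).
- A: BR = c3, leader payoff -6.
- B: BR = c3, leader payoff 2.
- C: BR = c1, leader payoff -6.
- D: BR = c2, leader payoff 3.
Player I's induced payoffs are -6, 2, -6, 3, so Player I commits to D. Subgame-perfect outcome: (D, c2) with payoffs (3, 4).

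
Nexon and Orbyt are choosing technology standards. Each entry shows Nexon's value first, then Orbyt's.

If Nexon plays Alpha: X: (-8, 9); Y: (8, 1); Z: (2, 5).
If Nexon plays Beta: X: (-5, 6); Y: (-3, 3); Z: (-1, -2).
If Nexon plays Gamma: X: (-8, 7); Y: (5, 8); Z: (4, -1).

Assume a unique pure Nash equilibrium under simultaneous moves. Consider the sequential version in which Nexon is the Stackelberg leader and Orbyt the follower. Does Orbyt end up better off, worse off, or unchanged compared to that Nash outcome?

Solve by backward induction (Nexon leads).
- Alpha: Orbyt compares 9, 1, 5 and picks X; Nexon would get -8.
- Beta: Orbyt compares 6, 3, -2 and picks X; Nexon would get -5.
- Gamma: Orbyt compares 7, 8, -1 and picks Y; Nexon would get 5.
Maximizing over -8, -5, 5, Nexon chooses Gamma. Subgame-perfect outcome: (Gamma, Y) with payoffs (5, 8).
For the simultaneous game, intersect best replies.
Nexon's best replies: X→Beta; Y→Alpha; Z→Gamma.
Orbyt's best replies: Alpha→X; Beta→X; Gamma→Y.
The unique mutual best reply is (Beta, X), giving (-5, 6).
Orbyt earns 8 sequentially versus 6 at the Nash outcome: better off.

better off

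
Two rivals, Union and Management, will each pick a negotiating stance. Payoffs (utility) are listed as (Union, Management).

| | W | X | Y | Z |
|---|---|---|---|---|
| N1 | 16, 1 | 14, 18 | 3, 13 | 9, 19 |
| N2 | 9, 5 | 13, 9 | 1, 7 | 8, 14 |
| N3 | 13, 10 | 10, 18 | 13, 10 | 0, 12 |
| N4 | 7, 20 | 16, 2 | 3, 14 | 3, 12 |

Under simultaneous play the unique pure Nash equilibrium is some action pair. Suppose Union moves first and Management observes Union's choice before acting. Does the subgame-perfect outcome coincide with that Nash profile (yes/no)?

no

Backward induction with Union moving first.
- N1 → Management plays Z (best of 1, 18, 13, 19); Union gets 9.
- N2 → Management plays Z (best of 5, 9, 7, 14); Union gets 8.
- N3 → Management plays X (best of 10, 18, 10, 12); Union gets 10.
- N4 → Management plays W (best of 20, 2, 14, 12); Union gets 7.
Among 9, 8, 10, 7, the best is 10 at N3. Subgame-perfect outcome: (N3, X) with payoffs (10, 18).
For the simultaneous game, intersect best replies.
Union's best replies: W→N1; X→N4; Y→N3; Z→N1.
Management's best replies: N1→Z; N2→Z; N3→X; N4→W.
The unique mutual best reply is (N1, Z), giving (9, 19).
Sequential outcome (N3, X) differs from the Nash profile (N1, Z).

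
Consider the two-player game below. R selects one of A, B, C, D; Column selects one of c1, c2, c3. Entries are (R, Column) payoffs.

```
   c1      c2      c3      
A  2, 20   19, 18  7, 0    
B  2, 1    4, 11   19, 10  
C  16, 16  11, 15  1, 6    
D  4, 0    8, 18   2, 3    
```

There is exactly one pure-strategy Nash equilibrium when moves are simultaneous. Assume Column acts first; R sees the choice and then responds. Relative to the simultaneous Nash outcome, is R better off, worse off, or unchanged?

better off

Backward induction with Column moving first.
- c1: R compares 2, 2, 16, 4 and picks C; Column would get 16.
- c2: R compares 19, 4, 11, 8 and picks A; Column would get 18.
- c3: R compares 7, 19, 1, 2 and picks B; Column would get 10.
Maximizing over 16, 18, 10, Column chooses c2. Subgame-perfect outcome: (A, c2) with payoffs (19, 18).
For the simultaneous game, intersect best replies.
R's best replies: c1→C; c2→A; c3→B.
Column's best replies: A→c1; B→c2; C→c1; D→c2.
The unique mutual best reply is (C, c1), giving (16, 16).
R earns 19 sequentially versus 16 at the Nash outcome: better off.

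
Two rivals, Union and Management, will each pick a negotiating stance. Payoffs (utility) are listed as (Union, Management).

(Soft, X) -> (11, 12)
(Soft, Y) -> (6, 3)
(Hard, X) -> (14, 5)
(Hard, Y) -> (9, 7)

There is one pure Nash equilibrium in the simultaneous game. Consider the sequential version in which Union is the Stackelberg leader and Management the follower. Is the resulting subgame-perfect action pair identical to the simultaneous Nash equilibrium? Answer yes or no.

Management best-responds to each possible Union move:
- Soft: Management compares 12, 3 and picks X; Union would get 11.
- Hard: Management compares 5, 7 and picks Y; Union would get 9.
Among 11, 9, the best is 11 at Soft. Subgame-perfect outcome: (Soft, X) with payoffs (11, 12).
For the simultaneous game, intersect best replies.
Union's best replies: X→Hard; Y→Hard.
Management's best replies: Soft→X; Hard→Y.
Only (Hard, Y) has each player best-responding; Nash payoffs (9, 7).
Sequential outcome (Soft, X) differs from the Nash profile (Hard, Y).

no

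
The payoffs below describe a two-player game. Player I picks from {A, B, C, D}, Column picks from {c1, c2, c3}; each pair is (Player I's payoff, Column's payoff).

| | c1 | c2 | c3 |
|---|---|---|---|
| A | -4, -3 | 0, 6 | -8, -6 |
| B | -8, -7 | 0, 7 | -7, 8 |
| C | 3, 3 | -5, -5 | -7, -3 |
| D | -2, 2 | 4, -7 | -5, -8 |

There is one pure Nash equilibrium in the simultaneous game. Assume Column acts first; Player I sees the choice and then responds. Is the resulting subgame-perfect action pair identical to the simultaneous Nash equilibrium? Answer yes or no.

Solve by backward induction (Column leads).
- c1: Player I compares -4, -8, 3, -2 and picks C; Column would get 3.
- c2: Player I compares 0, 0, -5, 4 and picks D; Column would get -7.
- c3: Player I compares -8, -7, -7, -5 and picks D; Column would get -8.
Column's induced payoffs are 3, -7, -8, so Column commits to c1. Subgame-perfect outcome: (C, c1) with payoffs (3, 3).
For the simultaneous game, intersect best replies.
Player I's best replies: c1→C; c2→D; c3→D.
Column's best replies: A→c2; B→c3; C→c1; D→c1.
The unique mutual best reply is (C, c1), giving (3, 3).
Sequential outcome (C, c1) coincides with the Nash profile (C, c1).

yes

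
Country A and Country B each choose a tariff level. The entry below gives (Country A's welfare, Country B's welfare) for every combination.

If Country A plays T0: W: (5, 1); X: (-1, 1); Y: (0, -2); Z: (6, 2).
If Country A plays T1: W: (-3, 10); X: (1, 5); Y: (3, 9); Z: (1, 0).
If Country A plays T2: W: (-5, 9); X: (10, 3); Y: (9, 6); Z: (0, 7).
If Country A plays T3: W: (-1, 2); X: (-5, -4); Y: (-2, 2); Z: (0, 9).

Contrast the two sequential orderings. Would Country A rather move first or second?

If Country A leads: Country B's best replies are T0→Z, T1→W, T2→W, T3→Z; Country A's induced payoffs 6, -3, -5, 0; outcome (T0, Z), payoffs (6, 2).
If Country B leads: Country A's best replies are W→T0, X→T2, Y→T2, Z→T0; Country B's induced payoffs 1, 3, 6, 2; outcome (T2, Y), payoffs (9, 6).
Country A gets 6 moving first and 9 moving second, so Country A prefers to move second.

second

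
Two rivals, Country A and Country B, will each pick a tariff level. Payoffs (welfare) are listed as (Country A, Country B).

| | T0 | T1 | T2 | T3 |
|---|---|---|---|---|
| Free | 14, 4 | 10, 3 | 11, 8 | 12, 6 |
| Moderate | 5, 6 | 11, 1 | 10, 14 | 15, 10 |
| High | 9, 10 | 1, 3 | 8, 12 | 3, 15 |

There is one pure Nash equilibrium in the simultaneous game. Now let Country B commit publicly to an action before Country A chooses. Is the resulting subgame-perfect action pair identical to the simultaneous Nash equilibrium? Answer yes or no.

no

Country A best-responds to each possible Country B move:
- T0: BR = Free, leader payoff 4.
- T1: BR = Moderate, leader payoff 1.
- T2: BR = Free, leader payoff 8.
- T3: BR = Moderate, leader payoff 10.
Among 4, 1, 8, 10, the best is 10 at T3. Subgame-perfect outcome: (Moderate, T3) with payoffs (15, 10).
Under simultaneous play:
Country A's best replies: T0→Free; T1→Moderate; T2→Free; T3→Moderate.
Country B's best replies: Free→T2; Moderate→T2; High→T3.
Only (Free, T2) has each player best-responding; Nash payoffs (11, 8).
Sequential outcome (Moderate, T3) differs from the Nash profile (Free, T2).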